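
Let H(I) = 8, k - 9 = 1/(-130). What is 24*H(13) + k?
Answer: 26129/130 ≈ 200.99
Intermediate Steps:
k = 1169/130 (k = 9 + 1/(-130) = 9 - 1/130 = 1169/130 ≈ 8.9923)
24*H(13) + k = 24*8 + 1169/130 = 192 + 1169/130 = 26129/130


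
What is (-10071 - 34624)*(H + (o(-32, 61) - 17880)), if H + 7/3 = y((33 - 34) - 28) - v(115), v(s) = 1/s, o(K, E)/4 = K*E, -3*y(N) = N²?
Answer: 80092394137/69 ≈ 1.1608e+9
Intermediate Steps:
y(N) = -N²/3
o(K, E) = 4*E*K (o(K, E) = 4*(K*E) = 4*(E*K) = 4*E*K)
H = -97523/345 (H = -7/3 + (-((33 - 34) - 28)²/3 - 1/115) = -7/3 + (-(-1 - 28)²/3 - 1*1/115) = -7/3 + (-⅓*(-29)² - 1/115) = -7/3 + (-⅓*841 - 1/115) = -7/3 + (-841/3 - 1/115) = -7/3 - 96718/345 = -97523/345 ≈ -282.68)
(-10071 - 34624)*(H + (o(-32, 61) - 17880)) = (-10071 - 34624)*(-97523/345 + (4*61*(-32) - 17880)) = -44695*(-97523/345 + (-7808 - 17880)) = -44695*(-97523/345 - 25688) = -44695*(-8959883/345) = 80092394137/69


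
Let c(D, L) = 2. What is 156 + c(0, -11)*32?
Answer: 220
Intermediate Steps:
156 + c(0, -11)*32 = 156 + 2*32 = 156 + 64 = 220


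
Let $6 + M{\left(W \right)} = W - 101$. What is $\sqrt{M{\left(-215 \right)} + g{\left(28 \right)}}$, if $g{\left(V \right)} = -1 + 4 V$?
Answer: $i \sqrt{211} \approx 14.526 i$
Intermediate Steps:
$M{\left(W \right)} = -107 + W$ ($M{\left(W \right)} = -6 + \left(W - 101\right) = -6 + \left(-101 + W\right) = -107 + W$)
$\sqrt{M{\left(-215 \right)} + g{\left(28 \right)}} = \sqrt{\left(-107 - 215\right) + \left(-1 + 4 \cdot 28\right)} = \sqrt{-322 + \left(-1 + 112\right)} = \sqrt{-322 + 111} = \sqrt{-211} = i \sqrt{211}$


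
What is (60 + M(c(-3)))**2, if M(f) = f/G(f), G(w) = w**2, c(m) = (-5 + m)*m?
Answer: 2076481/576 ≈ 3605.0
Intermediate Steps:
c(m) = m*(-5 + m)
M(f) = 1/f (M(f) = f/(f**2) = f/f**2 = 1/f)
(60 + M(c(-3)))**2 = (60 + 1/(-3*(-5 - 3)))**2 = (60 + 1/(-3*(-8)))**2 = (60 + 1/24)**2 = (1441/24)**2 = 2076481/576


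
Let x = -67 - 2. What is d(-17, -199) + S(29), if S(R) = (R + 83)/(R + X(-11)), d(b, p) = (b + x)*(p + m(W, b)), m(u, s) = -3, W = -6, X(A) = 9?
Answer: 330124/19 ≈ 17375.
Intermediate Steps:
x = -69
d(b, p) = (-69 + b)*(-3 + p) (d(b, p) = (b - 69)*(p - 3) = (-69 + b)*(-3 + p))
S(R) = (83 + R)/(9 + R) (S(R) = (R + 83)/(R + 9) = (83 + R)/(9 + R))
d(-17, -199) + S(29) = (207 - 69*(-199) - 3*(-17) - 17*(-199)) + (83 + 29)/(9 + 29) = (207 + 13731 + 51 + 3383) + 112/38 = 17372 + (1/38)*112 = 17372 + 56/19 = 330124/19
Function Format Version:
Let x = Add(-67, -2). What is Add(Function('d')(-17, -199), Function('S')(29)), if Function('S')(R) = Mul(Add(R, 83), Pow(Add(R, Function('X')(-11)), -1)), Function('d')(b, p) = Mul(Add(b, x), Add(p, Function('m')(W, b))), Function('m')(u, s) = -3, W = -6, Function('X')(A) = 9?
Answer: Rational(330124, 19) ≈ 17375.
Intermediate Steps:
x = -69
Function('d')(b, p) = Mul(Add(-69, b), Add(-3, p)) (Function('d')(b, p) = Mul(Add(b, -69), Add(p, -3)) = Mul(Add(-69, b), Add(-3, p)))
Function('S')(R) = Mul(Pow(Add(9, R), -1), Add(83, R)) (Function('S')(R) = Mul(Add(R, 83), Pow(Add(R, 9), -1)) = Mul(Add(83, R), Pow(Add(9, R), -1)) = Mul(Pow(Add(9, R), -1), Add(83, R)))
Add(Function('d')(-17, -199), Function('S')(29)) = Add(Add(207, Mul(-69, -199), Mul(-3, -17), Mul(-17, -199)), Mul(Pow(Add(9, 29), -1), Add(83, 29))) = Add(Add(207, 13731, 51, 3383), Mul(Pow(38, -1), 112)) = Add(17372, Mul(Rational(1, 38), 112)) = Add(17372, Rational(56, 19)) = Rational(330124, 19)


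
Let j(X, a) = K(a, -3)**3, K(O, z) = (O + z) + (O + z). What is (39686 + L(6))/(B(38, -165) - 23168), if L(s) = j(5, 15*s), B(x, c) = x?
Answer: -530771/2313 ≈ -229.47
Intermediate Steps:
K(O, z) = 2*O + 2*z
j(X, a) = (-6 + 2*a)**3 (j(X, a) = (2*a + 2*(-3))**3 = (2*a - 6)**3 = (-6 + 2*a)**3)
L(s) = 8*(-3 + 15*s)**3
(39686 + L(6))/(B(38, -165) - 23168) = (39686 + 216*(-1 + 5*6)**3)/(38 - 23168) = (39686 + 216*(-1 + 30)**3)/(-23130) = (39686 + 216*29**3)*(-1/23130) = (39686 + 216*24389)*(-1/23130) = (39686 + 5268024)*(-1/23130) = 5307710*(-1/23130) = -530771/2313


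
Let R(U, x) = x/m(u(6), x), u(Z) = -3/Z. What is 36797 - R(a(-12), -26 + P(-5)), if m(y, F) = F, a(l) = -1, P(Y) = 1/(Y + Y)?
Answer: 36796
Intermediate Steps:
P(Y) = 1/(2*Y)
R(U, x) = 1 (R(U, x) = x/x = 1)
36797 - R(a(-12), -26 + P(-5)) = 36797 - 1*1 = 36797 - 1 = 36796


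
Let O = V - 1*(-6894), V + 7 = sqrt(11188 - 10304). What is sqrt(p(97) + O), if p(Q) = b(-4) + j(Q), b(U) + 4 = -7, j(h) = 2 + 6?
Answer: sqrt(6884 + 2*sqrt(221)) ≈ 83.149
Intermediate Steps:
j(h) = 8
V = -7 + 2*sqrt(221) (V = -7 + sqrt(11188 - 10304) = -7 + sqrt(884) = -7 + 2*sqrt(221) ≈ 22.732)
b(U) = -11 (b(U) = -4 - 7 = -11)
p(Q) = -3 (p(Q) = -11 + 8 = -3)
O = 6887 + 2*sqrt(221) (O = (-7 + 2*sqrt(221)) - 1*(-6894) = (-7 + 2*sqrt(221)) + 6894 = 6887 + 2*sqrt(221) ≈ 6916.7)
sqrt(p(97) + O) = sqrt(-3 + (6887 + 2*sqrt(221))) = sqrt(6884 + 2*sqrt(221))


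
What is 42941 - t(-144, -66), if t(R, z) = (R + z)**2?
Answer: -1159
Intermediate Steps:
42941 - t(-144, -66) = 42941 - (-144 - 66)**2 = 42941 - 1*(-210)**2 = 42941 - 1*44100 = 42941 - 44100 = -1159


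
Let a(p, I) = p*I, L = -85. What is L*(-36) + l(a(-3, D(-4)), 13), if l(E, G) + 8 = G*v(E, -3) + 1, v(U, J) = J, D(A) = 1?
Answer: 3014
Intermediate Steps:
a(p, I) = I*p
l(E, G) = -7 - 3*G (l(E, G) = -8 + (G*(-3) + 1) = -8 + (-3*G + 1) = -8 + (1 - 3*G) = -7 - 3*G)
L*(-36) + l(a(-3, D(-4)), 13) = -85*(-36) + (-7 - 3*13) = 3060 + (-7 - 39) = 3060 - 46 = 3014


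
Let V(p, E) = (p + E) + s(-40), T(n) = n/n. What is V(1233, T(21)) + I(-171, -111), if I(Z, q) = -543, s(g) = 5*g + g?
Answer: 451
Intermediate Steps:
s(g) = 6*g
T(n) = 1
V(p, E) = -240 + E + p (V(p, E) = (p + E) + 6*(-40) = (E + p) - 240 = -240 + E + p)
V(1233, T(21)) + I(-171, -111) = (-240 + 1 + 1233) - 543 = 994 - 543 = 451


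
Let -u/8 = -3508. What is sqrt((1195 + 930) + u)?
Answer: sqrt(30189) ≈ 173.75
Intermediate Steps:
u = 28064 (u = -8*(-3508) = 28064)
sqrt((1195 + 930) + u) = sqrt((1195 + 930) + 28064) = sqrt(2125 + 28064) = sqrt(30189)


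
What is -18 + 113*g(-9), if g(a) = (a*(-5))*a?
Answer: -45783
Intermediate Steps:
g(a) = -5*a² (g(a) = (-5*a)*a = -5*a²)
-18 + 113*g(-9) = -18 + 113*(-5*(-9)²) = -18 + 113*(-5*81) = -18 + 113*(-405) = -18 - 45765 = -45783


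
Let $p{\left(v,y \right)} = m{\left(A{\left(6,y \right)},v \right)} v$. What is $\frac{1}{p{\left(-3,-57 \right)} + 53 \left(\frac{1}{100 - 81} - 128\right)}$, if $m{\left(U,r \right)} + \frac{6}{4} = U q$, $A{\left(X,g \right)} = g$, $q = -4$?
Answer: $- \frac{38}{283507} \approx -0.00013404$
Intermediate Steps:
$m{\left(U,r \right)} = - \frac{3}{2} - 4 U$ ($m{\left(U,r \right)} = - \frac{3}{2} + U \left(-4\right) = - \frac{3}{2} - 4 U$)
$p{\left(v,y \right)} = v \left(- \frac{3}{2} - 4 y\right)$ ($p{\left(v,y \right)} = \left(- \frac{3}{2} - 4 y\right) v = v \left(- \frac{3}{2} - 4 y\right)$)
$\frac{1}{p{\left(-3,-57 \right)} + 53 \left(\frac{1}{100 - 81} - 128\right)} = \frac{1}{\frac{1}{2} \left(-3\right) \left(-3 - -456\right) + 53 \left(\frac{1}{100 - 81} - 128\right)} = \frac{1}{\frac{1}{2} \left(-3\right) \left(-3 + 456\right) + 53 \left(\frac{1}{19} - 128\right)} = \frac{1}{\frac{1}{2} \left(-3\right) 453 + 53 \left(\frac{1}{19} - 128\right)} = \frac{1}{- \frac{1359}{2} + 53 \left(- \frac{2431}{19}\right)} = \frac{1}{- \frac{1359}{2} - \frac{128843}{19}} = \frac{1}{- \frac{283507}{38}} = - \frac{38}{283507}$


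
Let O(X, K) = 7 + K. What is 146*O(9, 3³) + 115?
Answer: 5079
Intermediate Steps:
146*O(9, 3³) + 115 = 146*(7 + 3³) + 115 = 146*(7 + 27) + 115 = 146*34 + 115 = 4964 + 115 = 5079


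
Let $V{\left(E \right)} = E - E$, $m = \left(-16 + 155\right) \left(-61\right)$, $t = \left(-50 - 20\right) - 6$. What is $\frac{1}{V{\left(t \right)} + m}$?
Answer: $- \frac{1}{8479} \approx -0.00011794$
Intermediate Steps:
$t = -76$ ($t = -70 - 6 = -76$)
$m = -8479$ ($m = 139 \left(-61\right) = -8479$)
$V{\left(E \right)} = 0$
$\frac{1}{V{\left(t \right)} + m} = \frac{1}{0 - 8479} = \frac{1}{-8479} = - \frac{1}{8479}$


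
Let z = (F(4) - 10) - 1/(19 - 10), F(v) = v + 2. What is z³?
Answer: -50653/729 ≈ -69.483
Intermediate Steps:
F(v) = 2 + v
z = -37/9 (z = ((2 + 4) - 10) - 1/(19 - 10) = (6 - 10) - 1/9 = -4 - 1*⅑ = -4 - ⅑ = -37/9 ≈ -4.1111)
z³ = (-37/9)³ = -50653/729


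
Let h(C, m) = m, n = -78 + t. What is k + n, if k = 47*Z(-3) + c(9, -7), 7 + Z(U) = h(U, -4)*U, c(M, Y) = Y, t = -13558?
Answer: -13408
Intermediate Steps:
n = -13636 (n = -78 - 13558 = -13636)
Z(U) = -7 - 4*U
k = 228 (k = 47*(-7 - 4*(-3)) - 7 = 47*(-7 + 12) - 7 = 47*5 - 7 = 235 - 7 = 228)
k + n = 228 - 13636 = -13408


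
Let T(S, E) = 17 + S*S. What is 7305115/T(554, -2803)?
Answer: 7305115/306933 ≈ 23.800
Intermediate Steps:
T(S, E) = 17 + S**2
7305115/T(554, -2803) = 7305115/(17 + 554**2) = 7305115/(17 + 306916) = 7305115/306933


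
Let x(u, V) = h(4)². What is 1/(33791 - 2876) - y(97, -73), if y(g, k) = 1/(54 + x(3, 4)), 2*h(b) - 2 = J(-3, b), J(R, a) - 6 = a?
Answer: -137/12366 ≈ -0.011079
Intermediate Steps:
J(R, a) = 6 + a
h(b) = 4 + b/2 (h(b) = 1 + (6 + b)/2 = 1 + (3 + b/2) = 4 + b/2)
x(u, V) = 36 (x(u, V) = (4 + (½)*4)² = (4 + 2)² = 6² = 36)
y(g, k) = 1/90 (y(g, k) = 1/(54 + 36) = 1/90)
1/(33791 - 2876) - y(97, -73) = 1/(33791 - 2876) - 1*1/90 = 1/30915 - 1/90 = -137/12366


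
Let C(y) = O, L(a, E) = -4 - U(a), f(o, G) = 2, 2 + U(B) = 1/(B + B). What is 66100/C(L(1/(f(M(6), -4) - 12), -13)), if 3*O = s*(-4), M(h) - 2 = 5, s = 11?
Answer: -49575/11 ≈ -4506.8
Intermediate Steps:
M(h) = 7 (M(h) = 2 + 5 = 7)
U(B) = -2 + 1/(2*B) (U(B) = -2 + 1/(B + B) = -2 + 1/(2*B))
O = -44/3 (O = (11*(-4))/3 = (⅓)*(-44) = -44/3 ≈ -14.667)
L(a, E) = -2 - 1/(2*a) (L(a, E) = -4 - (-2 + 1/(2*a)) = -4 + (2 - 1/(2*a)) = -2 - 1/(2*a))
C(y) = -44/3
66100/C(L(1/(f(M(6), -4) - 12), -13)) = 66100/(-44/3) = 66100*(-3/44) = -49575/11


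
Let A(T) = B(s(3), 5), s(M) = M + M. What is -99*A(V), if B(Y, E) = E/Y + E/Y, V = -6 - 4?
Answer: -165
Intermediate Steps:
s(M) = 2*M
V = -10
B(Y, E) = 2*E/Y
A(T) = 5/3 (A(T) = 2*5/(2*3) = 2*5/6 = 2*5*(⅙) = 5/3)
-99*A(V) = -99*5/3 = -165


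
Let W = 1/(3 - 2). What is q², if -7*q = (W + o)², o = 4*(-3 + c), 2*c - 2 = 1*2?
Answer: 81/49 ≈ 1.6531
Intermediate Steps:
c = 2 (c = 1 + (1*2)/2 = 1 + (½)*2 = 1 + 1 = 2)
W = 1 (W = 1/1 = 1)
o = -4 (o = 4*(-3 + 2) = 4*(-1) = -4)
q = -9/7 (q = -(1 - 4)²/7 = -⅐*(-3)² = -⅐*9 = -9/7 ≈ -1.2857)
q² = (-9/7)² = 81/49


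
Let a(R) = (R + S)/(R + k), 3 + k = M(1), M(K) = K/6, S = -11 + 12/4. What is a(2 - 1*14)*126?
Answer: 15120/89 ≈ 169.89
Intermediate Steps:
S = -8 (S = -11 + 12*(¼) = -11 + 3 = -8)
M(K) = K/6 (M(K) = K*(⅙) = K/6)
k = -17/6 (k = -3 + (⅙)*1 = -3 + ⅙ = -17/6 ≈ -2.8333)
a(R) = (-8 + R)/(-17/6 + R) (a(R) = (R - 8)/(R - 17/6) = (-8 + R)/(-17/6 + R))
a(2 - 1*14)*126 = (6*(-8 + (2 - 1*14))/(-17 + 6*(2 - 1*14)))*126 = (6*(-8 + (2 - 14))/(-17 + 6*(2 - 14)))*126 = (6*(-8 - 12)/(-17 + 6*(-12)))*126 = (6*(-20)/(-17 - 72))*126 = (6*(-20)/(-89))*126 = (6*(-1/89)*(-20))*126 = (120/89)*126 = 15120/89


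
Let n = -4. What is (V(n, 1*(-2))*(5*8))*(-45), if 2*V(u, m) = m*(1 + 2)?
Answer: 5400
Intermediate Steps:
V(u, m) = 3*m/2 (V(u, m) = (m*(1 + 2))/2 = (m*3)/2 = (3*m)/2 = 3*m/2)
(V(n, 1*(-2))*(5*8))*(-45) = ((3*(1*(-2))/2)*(5*8))*(-45) = (((3/2)*(-2))*40)*(-45) = -3*40*(-45) = -120*(-45) = 5400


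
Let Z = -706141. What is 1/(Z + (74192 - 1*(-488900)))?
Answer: -1/143049 ≈ -6.9906e-6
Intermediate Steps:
1/(Z + (74192 - 1*(-488900))) = 1/(-706141 + (74192 - 1*(-488900))) = 1/(-706141 + (74192 + 488900)) = 1/(-706141 + 563092) = 1/(-143049) = -1/143049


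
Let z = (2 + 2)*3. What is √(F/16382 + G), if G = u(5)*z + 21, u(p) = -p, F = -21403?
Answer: I*√10817050982/16382 ≈ 6.3487*I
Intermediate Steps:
z = 12 (z = 4*3 = 12)
G = -39 (G = -1*5*12 + 21 = -5*12 + 21 = -60 + 21 = -39)
√(F/16382 + G) = √(-21403/16382 - 39) = √(-660301/16382) = I*√10817050982/16382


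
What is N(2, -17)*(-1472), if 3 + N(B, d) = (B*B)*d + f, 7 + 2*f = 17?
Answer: 97152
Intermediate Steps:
f = 5 (f = -7/2 + (½)*17 = -7/2 + 17/2 = 5)
N(B, d) = 2 + d*B² (N(B, d) = -3 + ((B*B)*d + 5) = -3 + (B²*d + 5) = -3 + (d*B² + 5) = -3 + (5 + d*B²) = 2 + d*B²)
N(2, -17)*(-1472) = (2 - 17*2²)*(-1472) = (2 - 17*4)*(-1472) = (2 - 68)*(-1472) = -66*(-1472) = 97152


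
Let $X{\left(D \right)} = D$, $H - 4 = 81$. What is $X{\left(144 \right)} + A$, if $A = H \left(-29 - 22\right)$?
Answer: $-4191$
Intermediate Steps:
$H = 85$ ($H = 4 + 81 = 85$)
$A = -4335$ ($A = 85 \left(-29 - 22\right) = 85 \left(-51\right) = -4335$)
$X{\left(144 \right)} + A = 144 - 4335 = -4191$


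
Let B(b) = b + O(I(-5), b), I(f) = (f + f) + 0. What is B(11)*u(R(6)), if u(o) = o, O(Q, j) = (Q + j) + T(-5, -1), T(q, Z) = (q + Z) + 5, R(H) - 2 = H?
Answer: 88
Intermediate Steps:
I(f) = 2*f (I(f) = 2*f + 0 = 2*f)
R(H) = 2 + H
T(q, Z) = 5 + Z + q (T(q, Z) = (Z + q) + 5 = 5 + Z + q)
O(Q, j) = -1 + Q + j (O(Q, j) = (Q + j) + (5 - 1 - 5) = (Q + j) - 1 = -1 + Q + j)
B(b) = -11 + 2*b (B(b) = b + (-1 + 2*(-5) + b) = b + (-1 - 10 + b) = b + (-11 + b) = -11 + 2*b)
B(11)*u(R(6)) = (-11 + 2*11)*(2 + 6) = (-11 + 22)*8 = 11*8 = 88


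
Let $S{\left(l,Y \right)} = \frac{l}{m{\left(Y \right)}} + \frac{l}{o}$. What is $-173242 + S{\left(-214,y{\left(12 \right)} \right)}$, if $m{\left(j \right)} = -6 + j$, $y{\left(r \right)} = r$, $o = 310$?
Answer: $- \frac{80574436}{465} \approx -1.7328 \cdot 10^{5}$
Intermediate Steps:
$S{\left(l,Y \right)} = \frac{l}{310} + \frac{l}{-6 + Y}$ ($S{\left(l,Y \right)} = \frac{l}{-6 + Y} + \frac{l}{310} = \frac{l}{310} + \frac{l}{-6 + Y}$)
$-173242 + S{\left(-214,y{\left(12 \right)} \right)} = -173242 + \frac{1}{310} \left(-214\right) \frac{1}{-6 + 12} \left(304 + 12\right) = -173242 + \frac{1}{310} \left(-214\right) \frac{1}{6} \cdot 316 = -173242 - \frac{16906}{465} = - \frac{80574436}{465}$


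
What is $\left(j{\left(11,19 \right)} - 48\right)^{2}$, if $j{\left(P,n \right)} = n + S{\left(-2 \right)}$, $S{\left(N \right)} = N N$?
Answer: $625$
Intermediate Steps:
$S{\left(N \right)} = N^{2}$
$j{\left(P,n \right)} = 4 + n$ ($j{\left(P,n \right)} = n + \left(-2\right)^{2} = n + 4 = 4 + n$)
$\left(j{\left(11,19 \right)} - 48\right)^{2} = \left(\left(4 + 19\right) - 48\right)^{2} = \left(23 - 48\right)^{2} = \left(-25\right)^{2} = 625$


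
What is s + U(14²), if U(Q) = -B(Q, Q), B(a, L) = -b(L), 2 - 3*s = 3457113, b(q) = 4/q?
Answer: -169398436/147 ≈ -1.1524e+6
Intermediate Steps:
s = -3457111/3 (s = ⅔ - ⅓*3457113 = ⅔ - 1152371 = -3457111/3 ≈ -1.1524e+6)
B(a, L) = -4/L
U(Q) = 4/Q (U(Q) = -(-4)/Q = 4/Q)
s + U(14²) = -3457111/3 + 4/(14²) = -3457111/3 + 4/196 = -3457111/3 + 4*(1/196) = -3457111/3 + 1/49 = -169398436/147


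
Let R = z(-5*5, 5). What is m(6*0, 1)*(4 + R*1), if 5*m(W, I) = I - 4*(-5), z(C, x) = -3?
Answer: 21/5 ≈ 4.2000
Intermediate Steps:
R = -3
m(W, I) = 4 + I/5 (m(W, I) = (I - 4*(-5))/5 = (I + 20)/5 = (20 + I)/5 = 4 + I/5)
m(6*0, 1)*(4 + R*1) = (4 + (1/5)*1)*(4 - 3*1) = (4 + 1/5)*(4 - 3) = (21/5)*1 = 21/5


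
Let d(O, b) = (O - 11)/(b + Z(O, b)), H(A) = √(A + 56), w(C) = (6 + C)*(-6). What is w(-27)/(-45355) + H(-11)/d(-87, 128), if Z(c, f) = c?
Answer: -126/45355 - 123*√5/98 ≈ -2.8093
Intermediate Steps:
w(C) = -36 - 6*C
H(A) = √(56 + A)
d(O, b) = (-11 + O)/(O + b) (d(O, b) = (O - 11)/(b + O) = (-11 + O)/(O + b))
w(-27)/(-45355) + H(-11)/d(-87, 128) = (-36 - 6*(-27))/(-45355) + √(56 - 11)/(((-11 - 87)/(-87 + 128))) = (-36 + 162)*(-1/45355) + √45/((-98/41)) = 126*(-1/45355) + (3*√5)/(((1/41)*(-98))) = -126/45355 + (3*√5)/(-98/41) = -126/45355 + (3*√5)*(-41/98) = -126/45355 - 123*√5/98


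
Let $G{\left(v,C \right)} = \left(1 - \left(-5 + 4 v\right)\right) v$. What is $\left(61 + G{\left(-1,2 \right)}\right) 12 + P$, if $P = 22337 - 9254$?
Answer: $13695$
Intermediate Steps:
$P = 13083$ ($P = 22337 - 9254 = 13083$)
$G{\left(v,C \right)} = v \left(6 - 4 v\right)$ ($G{\left(v,C \right)} = \left(6 - 4 v\right) v = v \left(6 - 4 v\right)$)
$\left(61 + G{\left(-1,2 \right)}\right) 12 + P = \left(61 + 2 \left(-1\right) \left(3 - -2\right)\right) 12 + 13083 = \left(61 + 2 \left(-1\right) \left(3 + 2\right)\right) 12 + 13083 = \left(61 + 2 \left(-1\right) 5\right) 12 + 13083 = \left(61 - 10\right) 12 + 13083 = 51 \cdot 12 + 13083 = 612 + 13083 = 13695$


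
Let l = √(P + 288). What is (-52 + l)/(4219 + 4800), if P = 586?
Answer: -52/9019 + √874/9019 ≈ -0.0024877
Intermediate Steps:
l = √874 (l = √(586 + 288) = √874 ≈ 29.563)
(-52 + l)/(4219 + 4800) = (-52 + √874)/(4219 + 4800) = (-52 + √874)/9019 = (-52 + √874)*(1/9019) = -52/9019 + √874/9019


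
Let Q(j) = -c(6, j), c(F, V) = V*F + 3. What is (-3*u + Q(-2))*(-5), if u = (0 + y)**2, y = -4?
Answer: 195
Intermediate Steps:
u = 16 (u = (0 - 4)**2 = (-4)**2 = 16)
c(F, V) = 3 + F*V (c(F, V) = F*V + 3 = 3 + F*V)
Q(j) = -3 - 6*j (Q(j) = -(3 + 6*j) = -3 - 6*j)
(-3*u + Q(-2))*(-5) = (-3*16 + (-3 - 6*(-2)))*(-5) = (-48 + (-3 + 12))*(-5) = (-48 + 9)*(-5) = -39*(-5) = 195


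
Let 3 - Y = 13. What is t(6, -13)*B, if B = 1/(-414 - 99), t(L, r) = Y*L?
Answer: 20/171 ≈ 0.11696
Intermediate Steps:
Y = -10 (Y = 3 - 1*13 = 3 - 13 = -10)
t(L, r) = -10*L
B = -1/513 (B = 1/(-513) = -1/513 ≈ -0.0019493)
t(6, -13)*B = -10*6*(-1/513) = -60*(-1/513) = 20/171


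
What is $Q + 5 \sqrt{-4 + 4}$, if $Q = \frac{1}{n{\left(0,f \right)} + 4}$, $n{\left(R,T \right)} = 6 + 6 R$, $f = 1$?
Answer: $\frac{1}{10} \approx 0.1$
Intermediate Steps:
$Q = \frac{1}{10}$ ($Q = \frac{1}{\left(6 + 6 \cdot 0\right) + 4} = \frac{1}{\left(6 + 0\right) + 4} = \frac{1}{6 + 4} = \frac{1}{10} \approx 0.1$)
$Q + 5 \sqrt{-4 + 4} = \frac{1}{10} + 5 \sqrt{-4 + 4} = \frac{1}{10} + 5 \sqrt{0} = \frac{1}{10} + 5 \cdot 0 = \frac{1}{10} + 0 = \frac{1}{10}$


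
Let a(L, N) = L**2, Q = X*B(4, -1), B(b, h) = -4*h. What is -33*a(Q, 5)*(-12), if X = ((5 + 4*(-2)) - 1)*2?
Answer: 405504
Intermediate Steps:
X = -8 (X = ((5 - 8) - 1)*2 = (-3 - 1)*2 = -4*2 = -8)
Q = -32 (Q = -(-32)*(-1) = -8*4 = -32)
-33*a(Q, 5)*(-12) = -33*(-32)**2*(-12) = -33*1024*(-12) = -33792*(-12) = 405504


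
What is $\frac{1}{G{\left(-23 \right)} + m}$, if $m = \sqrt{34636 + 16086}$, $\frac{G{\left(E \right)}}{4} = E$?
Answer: $\frac{46}{21129} + \frac{\sqrt{50722}}{42258} \approx 0.0075066$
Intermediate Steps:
$G{\left(E \right)} = 4 E$
$m = \sqrt{50722} \approx 225.22$
$\frac{1}{G{\left(-23 \right)} + m} = \frac{1}{4 \left(-23\right) + \sqrt{50722}} = \frac{1}{-92 + \sqrt{50722}}$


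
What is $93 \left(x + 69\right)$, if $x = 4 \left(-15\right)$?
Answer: $837$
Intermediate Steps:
$x = -60$
$93 \left(x + 69\right) = 93 \left(-60 + 69\right) = 93 \cdot 9 = 837$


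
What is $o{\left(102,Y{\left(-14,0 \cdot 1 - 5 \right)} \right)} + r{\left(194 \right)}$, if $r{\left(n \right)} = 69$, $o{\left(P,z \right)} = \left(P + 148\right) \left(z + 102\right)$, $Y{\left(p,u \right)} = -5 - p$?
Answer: $27819$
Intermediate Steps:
$o{\left(P,z \right)} = \left(102 + z\right) \left(148 + P\right)$ ($o{\left(P,z \right)} = \left(148 + P\right) \left(102 + z\right) = \left(102 + z\right) \left(148 + P\right)$)
$o{\left(102,Y{\left(-14,0 \cdot 1 - 5 \right)} \right)} + r{\left(194 \right)} = \left(15096 + 102 \cdot 102 + 148 \left(-5 - -14\right) + 102 \left(-5 - -14\right)\right) + 69 = \left(15096 + 10404 + 148 \left(-5 + 14\right) + 102 \left(-5 + 14\right)\right) + 69 = \left(15096 + 10404 + 148 \cdot 9 + 102 \cdot 9\right) + 69 = \left(15096 + 10404 + 1332 + 918\right) + 69 = 27750 + 69 = 27819$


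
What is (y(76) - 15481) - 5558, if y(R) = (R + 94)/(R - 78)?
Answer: -21124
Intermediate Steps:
y(R) = (94 + R)/(-78 + R)
(y(76) - 15481) - 5558 = ((94 + 76)/(-78 + 76) - 15481) - 5558 = (170/(-2) - 15481) - 5558 = (-½*170 - 15481) - 5558 = (-85 - 15481) - 5558 = -15566 - 5558 = -21124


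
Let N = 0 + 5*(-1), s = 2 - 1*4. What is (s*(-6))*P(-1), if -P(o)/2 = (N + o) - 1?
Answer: 168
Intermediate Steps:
s = -2 (s = 2 - 4 = -2)
N = -5 (N = 0 - 5 = -5)
P(o) = 12 - 2*o (P(o) = -2*((-5 + o) - 1) = -2*(-6 + o) = 12 - 2*o)
(s*(-6))*P(-1) = (-2*(-6))*(12 - 2*(-1)) = 12*(12 + 2) = 12*14 = 168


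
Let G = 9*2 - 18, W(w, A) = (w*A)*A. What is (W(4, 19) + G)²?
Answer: 2085136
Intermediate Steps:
W(w, A) = w*A² (W(w, A) = (A*w)*A = w*A²)
G = 0 (G = 18 - 18 = 0)
(W(4, 19) + G)² = (4*19² + 0)² = (4*361 + 0)² = (1444 + 0)² = 1444² = 2085136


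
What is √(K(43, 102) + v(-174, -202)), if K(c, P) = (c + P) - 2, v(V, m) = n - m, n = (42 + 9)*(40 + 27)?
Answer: 3*√418 ≈ 61.335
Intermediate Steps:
n = 3417 (n = 51*67 = 3417)
v(V, m) = 3417 - m
K(c, P) = -2 + P + c (K(c, P) = (P + c) - 2 = -2 + P + c)
√(K(43, 102) + v(-174, -202)) = √((-2 + 102 + 43) + (3417 - 1*(-202))) = √(143 + (3417 + 202)) = √(143 + 3619) = √3762 = 3*√418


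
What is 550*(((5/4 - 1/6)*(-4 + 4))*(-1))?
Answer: 0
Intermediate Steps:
550*(((5/4 - 1/6)*(-4 + 4))*(-1)) = 550*(((5*(¼) - 1*⅙)*0)*(-1)) = 550*(((5/4 - ⅙)*0)*(-1)) = 550*(((13/12)*0)*(-1)) = 550*(0*(-1)) = 550*0 = 0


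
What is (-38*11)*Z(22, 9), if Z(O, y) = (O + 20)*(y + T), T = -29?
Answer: 351120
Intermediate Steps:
Z(O, y) = (-29 + y)*(20 + O) (Z(O, y) = (O + 20)*(y - 29) = (20 + O)*(-29 + y) = (-29 + y)*(20 + O))
(-38*11)*Z(22, 9) = (-38*11)*(-580 - 29*22 + 20*9 + 22*9) = -418*(-580 - 638 + 180 + 198) = -418*(-840) = 351120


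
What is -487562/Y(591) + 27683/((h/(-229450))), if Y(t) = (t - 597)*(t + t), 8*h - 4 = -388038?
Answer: 90142141598677/687984282 ≈ 1.3102e+5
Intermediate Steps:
h = -194017/4 (h = ½ + (⅛)*(-388038) = ½ - 194019/4 = -194017/4 ≈ -48504.)
Y(t) = 2*t*(-597 + t) (Y(t) = (-597 + t)*(2*t) = 2*t*(-597 + t))
-487562/Y(591) + 27683/((h/(-229450))) = -487562*1/(1182*(-597 + 591)) + 27683/((-194017/4/(-229450))) = -487562/(2*591*(-6)) + 27683/((-194017/4*(-1/229450))) = -487562/(-7092) + 27683/(194017/917800) = -487562*(-1/7092) + 27683*(917800/194017) = 243781/3546 + 25407457400/194017 = 90142141598677/687984282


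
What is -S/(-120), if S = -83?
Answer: -83/120 ≈ -0.69167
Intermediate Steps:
-S/(-120) = -(-83)/(-120) = -(-1)*(-83)/120 = -1*83/120 = -83/120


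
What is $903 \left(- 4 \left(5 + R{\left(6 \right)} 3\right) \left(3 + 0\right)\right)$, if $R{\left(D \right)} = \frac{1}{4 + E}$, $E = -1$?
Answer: $-65016$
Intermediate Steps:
$R{\left(D \right)} = \frac{1}{3}$ ($R{\left(D \right)} = \frac{1}{4 - 1} = \frac{1}{3}$)
$903 \left(- 4 \left(5 + R{\left(6 \right)} 3\right) \left(3 + 0\right)\right) = 903 \left(- 4 \left(5 + \frac{1}{3} \cdot 3\right) \left(3 + 0\right)\right) = 903 \left(- 4 \left(5 + 1\right) 3\right) = 903 \left(- 4 \cdot 6 \cdot 3\right) = 903 \left(\left(-4\right) 18\right) = 903 \left(-72\right) = -65016$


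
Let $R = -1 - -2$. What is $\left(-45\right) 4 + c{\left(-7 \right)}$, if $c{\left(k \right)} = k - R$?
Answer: $-188$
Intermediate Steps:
$R = 1$ ($R = -1 + 2 = 1$)
$c{\left(k \right)} = -1 + k$ ($c{\left(k \right)} = k - 1 = -1 + k$)
$\left(-45\right) 4 + c{\left(-7 \right)} = \left(-45\right) 4 - 8 = -180 - 8 = -188$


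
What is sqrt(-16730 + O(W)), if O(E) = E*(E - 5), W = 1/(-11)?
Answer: I*sqrt(2024274)/11 ≈ 129.34*I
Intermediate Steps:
W = -1/11 ≈ -0.090909
O(E) = E*(-5 + E)
sqrt(-16730 + O(W)) = sqrt(-16730 - (-5 - 1/11)/11) = sqrt(-16730 - 1/11*(-56/11)) = sqrt(-16730 + 56/121) = sqrt(-2024274/121) = I*sqrt(2024274)/11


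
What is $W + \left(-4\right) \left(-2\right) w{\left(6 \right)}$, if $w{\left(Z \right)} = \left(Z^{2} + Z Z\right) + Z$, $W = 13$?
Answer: $637$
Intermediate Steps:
$w{\left(Z \right)} = Z + 2 Z^{2}$ ($w{\left(Z \right)} = \left(Z^{2} + Z^{2}\right) + Z = 2 Z^{2} + Z = Z + 2 Z^{2}$)
$W + \left(-4\right) \left(-2\right) w{\left(6 \right)} = 13 + \left(-4\right) \left(-2\right) 6 \left(1 + 2 \cdot 6\right) = 13 + 8 \cdot 6 \left(1 + 12\right) = 13 + 8 \cdot 6 \cdot 13 = 13 + 8 \cdot 78 = 13 + 624 = 637$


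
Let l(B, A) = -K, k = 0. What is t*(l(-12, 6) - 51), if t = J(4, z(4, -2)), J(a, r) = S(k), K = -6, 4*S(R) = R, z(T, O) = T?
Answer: 0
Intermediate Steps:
S(R) = R/4
J(a, r) = 0 (J(a, r) = (¼)*0 = 0)
l(B, A) = 6 (l(B, A) = -1*(-6) = 6)
t = 0
t*(l(-12, 6) - 51) = 0*(6 - 51) = 0*(-45) = 0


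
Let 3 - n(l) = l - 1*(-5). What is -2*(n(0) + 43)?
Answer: -82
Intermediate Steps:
n(l) = -2 - l (n(l) = 3 - (l - 1*(-5)) = 3 - (l + 5) = 3 - (5 + l) = 3 + (-5 - l) = -2 - l)
-2*(n(0) + 43) = -2*((-2 - 1*0) + 43) = -2*((-2 + 0) + 43) = -2*(-2 + 43) = -2*41 = -82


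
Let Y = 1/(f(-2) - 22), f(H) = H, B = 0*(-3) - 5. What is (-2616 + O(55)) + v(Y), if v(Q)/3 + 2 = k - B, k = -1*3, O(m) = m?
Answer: -2561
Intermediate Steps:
B = -5 (B = 0 - 5 = -5)
k = -3
Y = -1/24 (Y = 1/(-2 - 22) = 1/(-24) = -1/24 ≈ -0.041667)
v(Q) = 0 (v(Q) = -6 + 3*(-3 - 1*(-5)) = -6 + 3*(-3 + 5) = -6 + 3*2 = -6 + 6 = 0)
(-2616 + O(55)) + v(Y) = (-2616 + 55) + 0 = -2561 + 0 = -2561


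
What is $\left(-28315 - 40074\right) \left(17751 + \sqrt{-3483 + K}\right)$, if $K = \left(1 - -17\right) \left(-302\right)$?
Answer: $-1213973139 - 205167 i \sqrt{991} \approx -1.214 \cdot 10^{9} - 6.4587 \cdot 10^{6} i$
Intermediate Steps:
$K = -5436$ ($K = \left(1 + 17\right) \left(-302\right) = 18 \left(-302\right) = -5436$)
$\left(-28315 - 40074\right) \left(17751 + \sqrt{-3483 + K}\right) = \left(-28315 - 40074\right) \left(17751 + \sqrt{-3483 - 5436}\right) = - 68389 \left(17751 + \sqrt{-8919}\right) = - 68389 \left(17751 + 3 i \sqrt{991}\right) = -1213973139 - 205167 i \sqrt{991}$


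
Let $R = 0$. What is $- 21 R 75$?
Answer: $0$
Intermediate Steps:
$- 21 R 75 = \left(-21\right) 0 \cdot 75 = 0 \cdot 75 = 0$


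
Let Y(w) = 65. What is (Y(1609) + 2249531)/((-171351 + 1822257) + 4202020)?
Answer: 1124798/2926463 ≈ 0.38435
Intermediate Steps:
(Y(1609) + 2249531)/((-171351 + 1822257) + 4202020) = (65 + 2249531)/((-171351 + 1822257) + 4202020) = 2249596/(1650906 + 4202020) = 2249596/5852926 = 2249596*(1/5852926) = 1124798/2926463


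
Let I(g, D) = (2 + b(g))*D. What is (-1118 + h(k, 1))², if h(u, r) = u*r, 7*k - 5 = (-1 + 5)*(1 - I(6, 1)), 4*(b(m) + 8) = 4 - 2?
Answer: 60762025/49 ≈ 1.2400e+6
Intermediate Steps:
b(m) = -15/2 (b(m) = -8 + (4 - 2)/4 = -8 + (¼)*2 = -8 + ½ = -15/2)
I(g, D) = -11*D/2 (I(g, D) = (2 - 15/2)*D = -11*D/2)
k = 31/7 (k = 5/7 + ((-1 + 5)*(1 - (-11)/2))/7 = 5/7 + (4*(1 - 1*(-11/2)))/7 = 5/7 + (4*(1 + 11/2))/7 = 5/7 + (4*(13/2))/7 = 5/7 + (⅐)*26 = 5/7 + 26/7 = 31/7 ≈ 4.4286)
h(u, r) = r*u
(-1118 + h(k, 1))² = (-1118 + 1*(31/7))² = (-1118 + 31/7)² = (-7795/7)² = 60762025/49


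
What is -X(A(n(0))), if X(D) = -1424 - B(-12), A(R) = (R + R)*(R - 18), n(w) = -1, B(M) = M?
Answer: 1412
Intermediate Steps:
A(R) = 2*R*(-18 + R) (A(R) = (2*R)*(-18 + R) = 2*R*(-18 + R))
X(D) = -1412 (X(D) = -1424 - 1*(-12) = -1424 + 12 = -1412)
-X(A(n(0))) = -1*(-1412) = 1412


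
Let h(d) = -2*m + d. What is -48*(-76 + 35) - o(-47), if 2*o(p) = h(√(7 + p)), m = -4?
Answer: 1964 - I*√10 ≈ 1964.0 - 3.1623*I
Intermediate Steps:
h(d) = 8 + d (h(d) = -2*(-4) + d = 8 + d)
o(p) = 4 + √(7 + p)/2 (o(p) = (8 + √(7 + p))/2 = 4 + √(7 + p)/2)
-48*(-76 + 35) - o(-47) = -48*(-76 + 35) - (4 + √(7 - 47)/2) = -48*(-41) - (4 + √(-40)/2) = 1968 - (4 + (2*I*√10)/2) = 1968 - (4 + I*√10) = 1968 + (-4 - I*√10) = 1964 - I*√10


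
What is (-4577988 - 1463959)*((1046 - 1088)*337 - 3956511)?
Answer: 23990547484755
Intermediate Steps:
(-4577988 - 1463959)*((1046 - 1088)*337 - 3956511) = -6041947*(-42*337 - 3956511) = -6041947*(-14154 - 3956511) = -6041947*(-3970665) = 23990547484755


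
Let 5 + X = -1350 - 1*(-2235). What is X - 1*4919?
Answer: -4039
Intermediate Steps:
X = 880 (X = -5 + (-1350 - 1*(-2235)) = -5 + (-1350 + 2235) = -5 + 885 = 880)
X - 1*4919 = 880 - 1*4919 = 880 - 4919 = -4039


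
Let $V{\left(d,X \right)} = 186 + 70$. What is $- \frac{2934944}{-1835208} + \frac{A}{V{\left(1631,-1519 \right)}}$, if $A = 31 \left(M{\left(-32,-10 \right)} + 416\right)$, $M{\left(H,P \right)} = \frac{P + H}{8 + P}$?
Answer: $\frac{3201613555}{58726656} \approx 54.517$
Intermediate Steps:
$V{\left(d,X \right)} = 256$
$M{\left(H,P \right)} = \frac{H + P}{8 + P}$
$A = 13547$ ($A = 31 \left(\frac{-32 - 10}{8 - 10} + 416\right) = 31 \left(\frac{1}{-2} \left(-42\right) + 416\right) = 31 \left(\left(- \frac{1}{2}\right) \left(-42\right) + 416\right) = 31 \left(21 + 416\right) = 31 \cdot 437 = 13547$)
$- \frac{2934944}{-1835208} + \frac{A}{V{\left(1631,-1519 \right)}} = - \frac{2934944}{-1835208} + \frac{13547}{256} = \left(-2934944\right) \left(- \frac{1}{1835208}\right) + 13547 \cdot \frac{1}{256} = \frac{366868}{229401} + \frac{13547}{256} = \frac{3201613555}{58726656}$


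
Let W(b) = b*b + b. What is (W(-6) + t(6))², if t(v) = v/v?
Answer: 961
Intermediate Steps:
t(v) = 1
W(b) = b + b² (W(b) = b² + b = b + b²)
(W(-6) + t(6))² = (-6*(1 - 6) + 1)² = (-6*(-5) + 1)² = (30 + 1)² = 31² = 961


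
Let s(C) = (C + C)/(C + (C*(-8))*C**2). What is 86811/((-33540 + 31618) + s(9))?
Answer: -18722239/414512 ≈ -45.167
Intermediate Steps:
s(C) = 2*C/(C - 8*C**3) (s(C) = (2*C)/(C + (-8*C)*C**2) = (2*C)/(C - 8*C**3) = 2*C/(C - 8*C**3))
86811/((-33540 + 31618) + s(9)) = 86811/((-33540 + 31618) - 2/(-1 + 8*9**2)) = 86811/(-1922 - 2/(-1 + 8*81)) = 86811/(-1922 - 2/(-1 + 648)) = 86811/(-1922 - 2/647) = 86811/(-1243536/647) = 86811*(-647/1243536) = -18722239/414512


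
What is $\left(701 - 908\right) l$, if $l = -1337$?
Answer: $276759$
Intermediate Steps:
$\left(701 - 908\right) l = \left(701 - 908\right) \left(-1337\right) = \left(-207\right) \left(-1337\right) = 276759$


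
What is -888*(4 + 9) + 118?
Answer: -11426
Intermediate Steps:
-888*(4 + 9) + 118 = -888*13 + 118 = -148*78 + 118 = -11544 + 118 = -11426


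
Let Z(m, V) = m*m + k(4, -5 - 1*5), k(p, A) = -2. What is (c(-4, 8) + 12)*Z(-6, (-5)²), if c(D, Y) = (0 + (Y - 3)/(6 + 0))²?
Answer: 7769/18 ≈ 431.61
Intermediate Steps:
Z(m, V) = -2 + m² (Z(m, V) = m*m - 2 = m² - 2 = -2 + m²)
c(D, Y) = (-½ + Y/6)² (c(D, Y) = (0 + (-3 + Y)/6)² = (0 + (-3 + Y)*(⅙))² = (0 + (-½ + Y/6))² = (-½ + Y/6)²)
(c(-4, 8) + 12)*Z(-6, (-5)²) = ((-3 + 8)²/36 + 12)*(-2 + (-6)²) = ((1/36)*5² + 12)*(-2 + 36) = ((1/36)*25 + 12)*34 = (25/36 + 12)*34 = (457/36)*34 = 7769/18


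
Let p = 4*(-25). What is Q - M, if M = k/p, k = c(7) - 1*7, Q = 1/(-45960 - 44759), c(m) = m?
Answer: -1/90719 ≈ -1.1023e-5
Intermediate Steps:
p = -100
Q = -1/90719 (Q = 1/(-90719) = -1/90719 ≈ -1.1023e-5)
k = 0 (k = 7 - 1*7 = 7 - 7 = 0)
M = 0 (M = 0/(-100) = 0*(-1/100) = 0)
Q - M = -1/90719 - 1*0 = -1/90719 + 0 = -1/90719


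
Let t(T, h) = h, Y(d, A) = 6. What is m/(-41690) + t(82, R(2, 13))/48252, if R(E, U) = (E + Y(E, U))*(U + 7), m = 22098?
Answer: -132450287/251453235 ≈ -0.52674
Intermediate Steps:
R(E, U) = (6 + E)*(7 + U) (R(E, U) = (E + 6)*(U + 7) = (6 + E)*(7 + U))
m/(-41690) + t(82, R(2, 13))/48252 = 22098/(-41690) + (42 + 6*13 + 7*2 + 2*13)/48252 = 22098*(-1/41690) + (42 + 78 + 14 + 26)*(1/48252) = -11049/20845 + 160*(1/48252) = -11049/20845 + 40/12063 = -132450287/251453235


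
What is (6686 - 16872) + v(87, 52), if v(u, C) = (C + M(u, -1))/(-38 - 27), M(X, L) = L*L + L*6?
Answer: -662137/65 ≈ -10187.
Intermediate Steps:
M(X, L) = L² + 6*L
v(u, C) = 1/13 - C/65 (v(u, C) = (C - (6 - 1))/(-38 - 27) = (C - 1*5)/(-65) = (C - 5)*(-1/65) = (-5 + C)*(-1/65) = 1/13 - C/65)
(6686 - 16872) + v(87, 52) = (6686 - 16872) + (1/13 - 1/65*52) = -10186 + (1/13 - ⅘) = -10186 - 47/65 = -662137/65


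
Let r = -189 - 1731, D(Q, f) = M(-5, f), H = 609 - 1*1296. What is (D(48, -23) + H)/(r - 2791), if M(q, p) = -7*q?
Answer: 652/4711 ≈ 0.13840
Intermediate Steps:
H = -687 (H = 609 - 1296 = -687)
D(Q, f) = 35 (D(Q, f) = -7*(-5) = 35)
r = -1920
(D(48, -23) + H)/(r - 2791) = (35 - 687)/(-1920 - 2791) = -652/(-4711) = -652*(-1/4711) = 652/4711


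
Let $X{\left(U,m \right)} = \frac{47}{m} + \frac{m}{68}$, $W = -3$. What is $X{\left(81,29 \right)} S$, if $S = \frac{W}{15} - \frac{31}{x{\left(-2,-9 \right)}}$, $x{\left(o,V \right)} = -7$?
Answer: $\frac{149369}{17255} \approx 8.6566$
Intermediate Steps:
$X{\left(U,m \right)} = \frac{47}{m} + \frac{m}{68}$ ($X{\left(U,m \right)} = \frac{47}{m} + m \frac{1}{68} = \frac{47}{m} + \frac{m}{68}$)
$S = \frac{148}{35}$ ($S = - \frac{3}{15} - \frac{31}{-7} = \left(-3\right) \frac{1}{15} - - \frac{31}{7} = - \frac{1}{5} + \frac{31}{7} = \frac{148}{35} \approx 4.2286$)
$X{\left(81,29 \right)} S = \left(\frac{47}{29} + \frac{1}{68} \cdot 29\right) \frac{148}{35} = \left(47 \cdot \frac{1}{29} + \frac{29}{68}\right) \frac{148}{35} = \left(\frac{47}{29} + \frac{29}{68}\right) \frac{148}{35} = \frac{4037}{1972} \cdot \frac{148}{35} = \frac{149369}{17255}$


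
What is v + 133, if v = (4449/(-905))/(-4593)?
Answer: 184280298/1385555 ≈ 133.00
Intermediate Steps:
v = 1483/1385555 (v = (4449*(-1/905))*(-1/4593) = -4449/905*(-1/4593) = 1483/1385555 ≈ 0.0010703)
v + 133 = 1483/1385555 + 133 = 184280298/1385555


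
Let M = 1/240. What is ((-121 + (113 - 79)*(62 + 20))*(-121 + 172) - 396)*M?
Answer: 45207/80 ≈ 565.09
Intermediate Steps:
M = 1/240 ≈ 0.0041667
((-121 + (113 - 79)*(62 + 20))*(-121 + 172) - 396)*M = ((-121 + (113 - 79)*(62 + 20))*(-121 + 172) - 396)*(1/240) = ((-121 + 34*82)*51 - 396)*(1/240) = ((-121 + 2788)*51 - 396)*(1/240) = (2667*51 - 396)*(1/240) = (136017 - 396)*(1/240) = 135621*(1/240) = 45207/80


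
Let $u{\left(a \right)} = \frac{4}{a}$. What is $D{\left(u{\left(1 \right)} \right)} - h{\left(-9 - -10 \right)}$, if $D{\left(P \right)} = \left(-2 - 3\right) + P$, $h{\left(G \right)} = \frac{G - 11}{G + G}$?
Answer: $4$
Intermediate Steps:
$h{\left(G \right)} = \frac{-11 + G}{2 G}$
$D{\left(P \right)} = -5 + P$
$D{\left(u{\left(1 \right)} \right)} - h{\left(-9 - -10 \right)} = \left(-5 + \frac{4}{1}\right) - \frac{-11 - -1}{2 \left(-9 - -10\right)} = \left(-5 + 4 \cdot 1\right) - \frac{-11 + \left(-9 + 10\right)}{2 \left(-9 + 10\right)} = \left(-5 + 4\right) - \frac{-11 + 1}{2 \cdot 1} = -1 - \frac{1}{2} \cdot 1 \left(-10\right) = -1 - -5 = -1 + 5 = 4$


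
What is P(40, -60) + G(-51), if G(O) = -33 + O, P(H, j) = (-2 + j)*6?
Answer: -456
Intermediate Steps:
P(H, j) = -12 + 6*j
P(40, -60) + G(-51) = (-12 + 6*(-60)) + (-33 - 51) = (-12 - 360) - 84 = -372 - 84 = -456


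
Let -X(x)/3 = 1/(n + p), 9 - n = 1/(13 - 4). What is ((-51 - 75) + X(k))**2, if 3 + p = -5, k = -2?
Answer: 1071225/64 ≈ 16738.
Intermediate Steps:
n = 80/9 (n = 9 - 1/(13 - 4) = 9 - 1/9 = 80/9 ≈ 8.8889)
p = -8 (p = -3 - 5 = -8)
X(x) = -27/8 (X(x) = -3/(80/9 - 8) = -3/8/9 = -3*9/8 = -27/8)
((-51 - 75) + X(k))**2 = ((-51 - 75) - 27/8)**2 = (-126 - 27/8)**2 = (-1035/8)**2 = 1071225/64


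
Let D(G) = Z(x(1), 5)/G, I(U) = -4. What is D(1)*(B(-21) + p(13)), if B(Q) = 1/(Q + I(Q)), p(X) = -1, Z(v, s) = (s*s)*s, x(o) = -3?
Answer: -130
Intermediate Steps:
Z(v, s) = s³ (Z(v, s) = s²*s = s³)
D(G) = 125/G (D(G) = 5³/G = 125/G)
B(Q) = 1/(-4 + Q) (B(Q) = 1/(Q - 4) = 1/(-4 + Q))
D(1)*(B(-21) + p(13)) = (125/1)*(1/(-4 - 21) - 1) = (125*1)*(1/(-25) - 1) = 125*(-1/25 - 1) = 125*(-26/25) = -130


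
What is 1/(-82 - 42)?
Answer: -1/124 ≈ -0.0080645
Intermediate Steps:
1/(-82 - 42) = 1/(-124) = -1/124*1 = -1/124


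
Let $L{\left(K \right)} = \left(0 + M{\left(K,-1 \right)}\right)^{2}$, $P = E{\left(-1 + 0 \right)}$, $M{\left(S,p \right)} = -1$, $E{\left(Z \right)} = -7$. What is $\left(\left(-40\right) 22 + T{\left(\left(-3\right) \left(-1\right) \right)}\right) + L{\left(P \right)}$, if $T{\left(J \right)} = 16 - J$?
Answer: $-866$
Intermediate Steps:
$P = -7$
$L{\left(K \right)} = 1$ ($L{\left(K \right)} = \left(0 - 1\right)^{2} = \left(-1\right)^{2} = 1$)
$\left(\left(-40\right) 22 + T{\left(\left(-3\right) \left(-1\right) \right)}\right) + L{\left(P \right)} = \left(\left(-40\right) 22 + \left(16 - \left(-3\right) \left(-1\right)\right)\right) + 1 = \left(-880 + \left(16 - 3\right)\right) + 1 = \left(-880 + 13\right) + 1 = -867 + 1 = -866$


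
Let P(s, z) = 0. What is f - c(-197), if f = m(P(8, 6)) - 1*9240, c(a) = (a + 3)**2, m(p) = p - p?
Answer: -46876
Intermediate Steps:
m(p) = 0
c(a) = (3 + a)**2
f = -9240 (f = 0 - 1*9240 = 0 - 9240 = -9240)
f - c(-197) = -9240 - (3 - 197)**2 = -9240 - 1*(-194)**2 = -9240 - 1*37636 = -9240 - 37636 = -46876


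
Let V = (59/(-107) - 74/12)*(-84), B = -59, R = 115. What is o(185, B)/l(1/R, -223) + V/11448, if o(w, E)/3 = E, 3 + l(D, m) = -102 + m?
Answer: 29577371/50222376 ≈ 0.58893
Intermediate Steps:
l(D, m) = -105 + m (l(D, m) = -3 + (-102 + m) = -105 + m)
o(w, E) = 3*E
V = 60382/107 (V = (59*(-1/107) - 74*1/12)*(-84) = (-59/107 - 37/6)*(-84) = -4313/642*(-84) = 60382/107 ≈ 564.32)
o(185, B)/l(1/R, -223) + V/11448 = (3*(-59))/(-105 - 223) + (60382/107)/11448 = -177/(-328) + (60382/107)*(1/11448) = -177*(-1/328) + 30191/612468 = 177/328 + 30191/612468 = 29577371/50222376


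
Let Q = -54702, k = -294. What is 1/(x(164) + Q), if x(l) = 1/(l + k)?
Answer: -130/7111261 ≈ -1.8281e-5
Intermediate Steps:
x(l) = 1/(-294 + l) (x(l) = 1/(l - 294) = 1/(-294 + l))
1/(x(164) + Q) = 1/(1/(-294 + 164) - 54702) = 1/(1/(-130) - 54702) = 1/(-1/130 - 54702) = 1/(-7111261/130) = -130/7111261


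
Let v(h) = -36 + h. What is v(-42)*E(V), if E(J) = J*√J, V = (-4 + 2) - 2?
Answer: 624*I ≈ 624.0*I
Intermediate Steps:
V = -4 (V = -2 - 2 = -4)
E(J) = J^(3/2)
v(-42)*E(V) = (-36 - 42)*(-4)^(3/2) = -(-624)*I = 624*I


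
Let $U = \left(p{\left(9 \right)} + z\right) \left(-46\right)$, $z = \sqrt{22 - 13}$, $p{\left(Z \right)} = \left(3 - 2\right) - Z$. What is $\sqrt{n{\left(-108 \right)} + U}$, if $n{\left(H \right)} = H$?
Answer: $\sqrt{122} \approx 11.045$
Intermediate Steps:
$p{\left(Z \right)} = 1 - Z$
$z = 3$ ($z = \sqrt{9} = 3$)
$U = 230$ ($U = \left(\left(1 - 9\right) + 3\right) \left(-46\right) = \left(-8 + 3\right) \left(-46\right) = \left(-5\right) \left(-46\right) = 230$)
$\sqrt{n{\left(-108 \right)} + U} = \sqrt{-108 + 230} = \sqrt{122}$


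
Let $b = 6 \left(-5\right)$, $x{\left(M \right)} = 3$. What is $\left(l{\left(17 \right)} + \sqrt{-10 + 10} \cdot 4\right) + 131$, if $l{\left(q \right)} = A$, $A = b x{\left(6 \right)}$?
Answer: $41$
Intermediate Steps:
$b = -30$
$A = -90$ ($A = \left(-30\right) 3 = -90$)
$l{\left(q \right)} = -90$
$\left(l{\left(17 \right)} + \sqrt{-10 + 10} \cdot 4\right) + 131 = \left(-90 + \sqrt{-10 + 10} \cdot 4\right) + 131 = \left(-90 + \sqrt{0} \cdot 4\right) + 131 = \left(-90 + 0 \cdot 4\right) + 131 = \left(-90 + 0\right) + 131 = -90 + 131 = 41$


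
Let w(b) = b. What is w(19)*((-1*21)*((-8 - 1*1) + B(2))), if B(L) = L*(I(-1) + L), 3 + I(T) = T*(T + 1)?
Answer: 4389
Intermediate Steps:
I(T) = -3 + T*(1 + T) (I(T) = -3 + T*(T + 1) = -3 + T*(1 + T))
B(L) = L*(-3 + L) (B(L) = L*((-3 - 1 + (-1)²) + L) = L*((-3 - 1 + 1) + L) = L*(-3 + L))
w(19)*((-1*21)*((-8 - 1*1) + B(2))) = 19*((-1*21)*((-8 - 1*1) + 2*(-3 + 2))) = 19*(-21*((-8 - 1) + 2*(-1))) = 19*(-21*(-9 - 2)) = 19*(-21*(-11)) = 19*231 = 4389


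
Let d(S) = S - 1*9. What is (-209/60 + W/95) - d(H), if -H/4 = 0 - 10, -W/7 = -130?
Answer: -28391/1140 ≈ -24.904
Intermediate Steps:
W = 910 (W = -7*(-130) = 910)
H = 40 (H = -4*(0 - 10) = -4*(-10) = 40)
d(S) = -9 + S (d(S) = S - 9 = -9 + S)
(-209/60 + W/95) - d(H) = (-209/60 + 910/95) - (-9 + 40) = (-209*1/60 + 910*(1/95)) - 1*31 = (-209/60 + 182/19) - 31 = 6949/1140 - 31 = -28391/1140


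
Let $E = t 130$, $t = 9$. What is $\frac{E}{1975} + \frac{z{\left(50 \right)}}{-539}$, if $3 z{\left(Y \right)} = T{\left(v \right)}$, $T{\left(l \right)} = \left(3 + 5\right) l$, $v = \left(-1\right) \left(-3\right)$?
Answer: $\frac{122966}{212905} \approx 0.57756$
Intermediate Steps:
$v = 3$
$T{\left(l \right)} = 8 l$
$z{\left(Y \right)} = 8$ ($z{\left(Y \right)} = \frac{8 \cdot 3}{3} = \frac{1}{3} \cdot 24 = 8$)
$E = 1170$ ($E = 9 \cdot 130 = 1170$)
$\frac{E}{1975} + \frac{z{\left(50 \right)}}{-539} = \frac{1170}{1975} + \frac{8}{-539} = 1170 \cdot \frac{1}{1975} + 8 \left(- \frac{1}{539}\right) = \frac{234}{395} - \frac{8}{539} = \frac{122966}{212905}$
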